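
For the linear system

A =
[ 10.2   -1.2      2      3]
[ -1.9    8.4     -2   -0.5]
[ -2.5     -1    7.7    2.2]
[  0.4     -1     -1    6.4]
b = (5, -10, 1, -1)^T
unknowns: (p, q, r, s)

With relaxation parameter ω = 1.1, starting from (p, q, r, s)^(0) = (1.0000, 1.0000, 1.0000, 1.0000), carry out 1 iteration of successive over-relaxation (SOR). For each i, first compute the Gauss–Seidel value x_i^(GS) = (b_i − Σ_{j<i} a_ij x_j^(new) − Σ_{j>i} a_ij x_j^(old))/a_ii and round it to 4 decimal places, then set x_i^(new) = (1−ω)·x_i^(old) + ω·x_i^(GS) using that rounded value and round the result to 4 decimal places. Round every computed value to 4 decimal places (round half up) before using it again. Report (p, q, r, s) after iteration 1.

Iteration 1:
  p: GS value = (5 - (-1.2)·1.0000 - (2)·1.0000 - (3)·1.0000) / (10.2) = 0.1176;  p ← (1−ω)·1.0000 + ω·0.1176 = 0.0294
  q: GS value = (-10 - (-1.9)·0.0294 - (-2)·1.0000 - (-0.5)·1.0000) / (8.4) = -0.8862;  q ← (1−ω)·1.0000 + ω·-0.8862 = -1.0748
  r: GS value = (1 - (-2.5)·0.0294 - (-1)·-1.0748 - (2.2)·1.0000) / (7.7) = -0.2859;  r ← (1−ω)·1.0000 + ω·-0.2859 = -0.4145
  s: GS value = (-1 - (0.4)·0.0294 - (-1)·-1.0748 - (-1)·-0.4145) / (6.4) = -0.3908;  s ← (1−ω)·1.0000 + ω·-0.3908 = -0.5299

(0.0294, -1.0748, -0.4145, -0.5299)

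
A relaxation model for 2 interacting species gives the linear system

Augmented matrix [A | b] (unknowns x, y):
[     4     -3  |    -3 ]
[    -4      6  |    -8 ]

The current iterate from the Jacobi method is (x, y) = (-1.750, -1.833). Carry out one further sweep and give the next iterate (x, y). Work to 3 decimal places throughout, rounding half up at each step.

(-2.125, -2.500)

One sweep:
  x = (-3 - (-3)·-1.833) / (4) = -2.125
  y = (-8 - (-4)·-1.750) / (6) = -2.500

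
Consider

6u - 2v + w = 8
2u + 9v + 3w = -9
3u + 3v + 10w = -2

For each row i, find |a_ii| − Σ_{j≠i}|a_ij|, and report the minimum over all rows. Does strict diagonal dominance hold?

row 1: |6| − (2+1) = 3
row 2: |9| − (2+3) = 4
row 3: |10| − (3+3) = 4
minimum over rows = 3 → strictly diagonally dominant (convergence guaranteed)

3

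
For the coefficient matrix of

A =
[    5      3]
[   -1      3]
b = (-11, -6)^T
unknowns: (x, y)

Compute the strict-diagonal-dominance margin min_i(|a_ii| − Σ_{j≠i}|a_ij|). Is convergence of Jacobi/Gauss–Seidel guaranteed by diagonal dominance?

2

row 1: |5| − (3) = 2
row 2: |3| − (1) = 2
minimum over rows = 2 → strictly diagonally dominant (convergence guaranteed)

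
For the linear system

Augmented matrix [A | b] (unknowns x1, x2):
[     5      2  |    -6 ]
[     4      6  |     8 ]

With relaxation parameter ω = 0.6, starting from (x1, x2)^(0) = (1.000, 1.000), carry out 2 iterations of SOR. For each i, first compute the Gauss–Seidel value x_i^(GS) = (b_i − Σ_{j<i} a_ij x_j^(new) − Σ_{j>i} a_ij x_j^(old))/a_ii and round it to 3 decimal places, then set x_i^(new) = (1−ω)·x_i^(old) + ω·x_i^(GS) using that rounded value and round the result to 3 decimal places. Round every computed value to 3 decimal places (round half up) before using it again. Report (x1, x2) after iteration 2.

(-1.286, 1.884)

Iteration 1:
  x1: GS value = (-6 - (2)·1.000) / (5) = -1.600;  x1 ← (1−ω)·1.000 + ω·-1.600 = -0.560
  x2: GS value = (8 - (4)·-0.560) / (6) = 1.707;  x2 ← (1−ω)·1.000 + ω·1.707 = 1.424
Iteration 2:
  x1: GS value = (-6 - (2)·1.424) / (5) = -1.770;  x1 ← (1−ω)·-0.560 + ω·-1.770 = -1.286
  x2: GS value = (8 - (4)·-1.286) / (6) = 2.191;  x2 ← (1−ω)·1.424 + ω·2.191 = 1.884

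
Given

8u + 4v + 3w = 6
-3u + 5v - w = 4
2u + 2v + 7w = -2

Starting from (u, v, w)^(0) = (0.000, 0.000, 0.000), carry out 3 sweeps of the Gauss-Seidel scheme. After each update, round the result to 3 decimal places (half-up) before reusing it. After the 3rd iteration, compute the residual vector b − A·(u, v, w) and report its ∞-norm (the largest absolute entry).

0.229

Iteration 1:
  u = (6 - (4)·0.000 - (3)·0.000) / (8) = 0.750
  v = (4 - (-3)·0.750 - (-1)·0.000) / (5) = 1.250
  w = (-2 - (2)·0.750 - (2)·1.250) / (7) = -0.857
Iteration 2:
  u = (6 - (4)·1.250 - (3)·-0.857) / (8) = 0.446
  v = (4 - (-3)·0.446 - (-1)·-0.857) / (5) = 0.896
  w = (-2 - (2)·0.446 - (2)·0.896) / (7) = -0.669
Iteration 3:
  u = (6 - (4)·0.896 - (3)·-0.669) / (8) = 0.553
  v = (4 - (-3)·0.553 - (-1)·-0.669) / (5) = 0.998
  w = (-2 - (2)·0.553 - (2)·0.998) / (7) = -0.729
Residual b − A·x = (-0.229, -0.060, 0.001); ∞-norm = 0.229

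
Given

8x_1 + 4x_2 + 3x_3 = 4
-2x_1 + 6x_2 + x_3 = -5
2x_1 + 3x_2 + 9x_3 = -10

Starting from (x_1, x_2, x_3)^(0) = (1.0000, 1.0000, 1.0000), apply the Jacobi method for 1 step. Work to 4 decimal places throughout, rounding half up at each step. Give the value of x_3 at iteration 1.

-1.6667

Iteration 1:
  x_1 = (4 - (4)·1.0000 - (3)·1.0000) / (8) = -0.3750
  x_2 = (-5 - (-2)·1.0000 - (1)·1.0000) / (6) = -0.6667
  x_3 = (-10 - (2)·1.0000 - (3)·1.0000) / (9) = -1.6667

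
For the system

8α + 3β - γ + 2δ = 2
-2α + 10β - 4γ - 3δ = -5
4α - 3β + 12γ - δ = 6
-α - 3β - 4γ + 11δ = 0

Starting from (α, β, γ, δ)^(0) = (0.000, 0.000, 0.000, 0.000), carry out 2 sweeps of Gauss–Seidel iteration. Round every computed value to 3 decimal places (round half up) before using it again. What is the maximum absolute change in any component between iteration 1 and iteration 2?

0.204

Iteration 1:
  α = (2 - (3)·0.000 - (-1)·0.000 - (2)·0.000) / (8) = 0.250
  β = (-5 - (-2)·0.250 - (-4)·0.000 - (-3)·0.000) / (10) = -0.450
  γ = (6 - (4)·0.250 - (-3)·-0.450 - (-1)·0.000) / (12) = 0.304
  δ = (0 - (-1)·0.250 - (-3)·-0.450 - (-4)·0.304) / (11) = 0.011
Iteration 2:
  α = (2 - (3)·-0.450 - (-1)·0.304 - (2)·0.011) / (8) = 0.454
  β = (-5 - (-2)·0.454 - (-4)·0.304 - (-3)·0.011) / (10) = -0.284
  γ = (6 - (4)·0.454 - (-3)·-0.284 - (-1)·0.011) / (12) = 0.279
  δ = (0 - (-1)·0.454 - (-3)·-0.284 - (-4)·0.279) / (11) = 0.065
Change: (0.204, 0.166, -0.025, 0.054) → max |·| = 0.204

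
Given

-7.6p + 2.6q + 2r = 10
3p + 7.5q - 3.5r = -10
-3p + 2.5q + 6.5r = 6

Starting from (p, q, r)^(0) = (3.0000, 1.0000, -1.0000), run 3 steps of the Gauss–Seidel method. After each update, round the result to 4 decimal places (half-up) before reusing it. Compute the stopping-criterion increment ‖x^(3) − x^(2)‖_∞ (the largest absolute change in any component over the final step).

Iteration 1:
  p = (10 - (2.6)·1.0000 - (2)·-1.0000) / (-7.6) = -1.2368
  q = (-10 - (3)·-1.2368 - (-3.5)·-1.0000) / (7.5) = -1.3053
  r = (6 - (-3)·-1.2368 - (2.5)·-1.3053) / (6.5) = 0.8543
Iteration 2:
  p = (10 - (2.6)·-1.3053 - (2)·0.8543) / (-7.6) = -1.5375
  q = (-10 - (3)·-1.5375 - (-3.5)·0.8543) / (7.5) = -0.3197
  r = (6 - (-3)·-1.5375 - (2.5)·-0.3197) / (6.5) = 0.3364
Iteration 3:
  p = (10 - (2.6)·-0.3197 - (2)·0.3364) / (-7.6) = -1.3366
  q = (-10 - (3)·-1.3366 - (-3.5)·0.3364) / (7.5) = -0.6417
  r = (6 - (-3)·-1.3366 - (2.5)·-0.6417) / (6.5) = 0.5530
Change: (0.2009, -0.3220, 0.2166) → max |·| = 0.3220

0.3220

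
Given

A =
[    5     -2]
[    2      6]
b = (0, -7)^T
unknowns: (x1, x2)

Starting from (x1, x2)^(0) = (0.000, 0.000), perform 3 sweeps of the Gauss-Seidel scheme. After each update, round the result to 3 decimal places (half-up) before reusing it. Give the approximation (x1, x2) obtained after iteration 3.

Iteration 1:
  x1 = (0 - (-2)·0.000) / (5) = 0.000
  x2 = (-7 - (2)·0.000) / (6) = -1.167
Iteration 2:
  x1 = (0 - (-2)·-1.167) / (5) = -0.467
  x2 = (-7 - (2)·-0.467) / (6) = -1.011
Iteration 3:
  x1 = (0 - (-2)·-1.011) / (5) = -0.404
  x2 = (-7 - (2)·-0.404) / (6) = -1.032

(-0.404, -1.032)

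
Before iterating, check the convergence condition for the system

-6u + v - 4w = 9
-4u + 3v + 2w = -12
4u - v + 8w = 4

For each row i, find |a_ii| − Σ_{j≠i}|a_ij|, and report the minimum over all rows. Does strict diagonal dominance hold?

row 1: |-6| − (1+4) = 1
row 2: |3| − (4+2) = -3
row 3: |8| − (4+1) = 3
minimum over rows = -3 → not strictly diagonally dominant

-3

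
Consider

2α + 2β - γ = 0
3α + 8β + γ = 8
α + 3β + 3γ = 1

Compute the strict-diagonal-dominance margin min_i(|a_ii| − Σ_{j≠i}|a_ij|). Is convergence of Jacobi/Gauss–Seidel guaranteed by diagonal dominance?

row 1: |2| − (2+1) = -1
row 2: |8| − (3+1) = 4
row 3: |3| − (1+3) = -1
minimum over rows = -1 → not strictly diagonally dominant

-1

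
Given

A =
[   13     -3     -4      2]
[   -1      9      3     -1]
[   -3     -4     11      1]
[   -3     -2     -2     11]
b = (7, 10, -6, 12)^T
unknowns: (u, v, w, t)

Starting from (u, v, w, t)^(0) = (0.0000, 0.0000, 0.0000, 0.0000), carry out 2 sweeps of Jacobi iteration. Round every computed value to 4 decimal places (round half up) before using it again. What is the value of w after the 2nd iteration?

Iteration 1:
  u = (7 - (-3)·0.0000 - (-4)·0.0000 - (2)·0.0000) / (13) = 0.5385
  v = (10 - (-1)·0.0000 - (3)·0.0000 - (-1)·0.0000) / (9) = 1.1111
  w = (-6 - (-3)·0.0000 - (-4)·0.0000 - (1)·0.0000) / (11) = -0.5455
  t = (12 - (-3)·0.0000 - (-2)·0.0000 - (-2)·0.0000) / (11) = 1.0909
Iteration 2:
  u = (7 - (-3)·1.1111 - (-4)·-0.5455 - (2)·1.0909) / (13) = 0.4592
  v = (10 - (-1)·0.5385 - (3)·-0.5455 - (-1)·1.0909) / (9) = 1.4740
  w = (-6 - (-3)·0.5385 - (-4)·1.1111 - (1)·1.0909) / (11) = -0.0937
  t = (12 - (-3)·0.5385 - (-2)·1.1111 - (-2)·-0.5455) / (11) = 1.3406

-0.0937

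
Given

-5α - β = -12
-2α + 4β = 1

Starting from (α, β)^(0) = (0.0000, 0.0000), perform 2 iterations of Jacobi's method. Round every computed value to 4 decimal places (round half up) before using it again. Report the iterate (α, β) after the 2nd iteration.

Iteration 1:
  α = (-12 - (-1)·0.0000) / (-5) = 2.4000
  β = (1 - (-2)·0.0000) / (4) = 0.2500
Iteration 2:
  α = (-12 - (-1)·0.2500) / (-5) = 2.3500
  β = (1 - (-2)·2.4000) / (4) = 1.4500

(2.3500, 1.4500)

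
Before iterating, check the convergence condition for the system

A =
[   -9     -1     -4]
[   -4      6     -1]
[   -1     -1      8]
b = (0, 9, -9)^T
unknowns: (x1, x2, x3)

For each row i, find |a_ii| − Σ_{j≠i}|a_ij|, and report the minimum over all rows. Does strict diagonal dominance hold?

row 1: |-9| − (1+4) = 4
row 2: |6| − (4+1) = 1
row 3: |8| − (1+1) = 6
minimum over rows = 1 → strictly diagonally dominant (convergence guaranteed)

1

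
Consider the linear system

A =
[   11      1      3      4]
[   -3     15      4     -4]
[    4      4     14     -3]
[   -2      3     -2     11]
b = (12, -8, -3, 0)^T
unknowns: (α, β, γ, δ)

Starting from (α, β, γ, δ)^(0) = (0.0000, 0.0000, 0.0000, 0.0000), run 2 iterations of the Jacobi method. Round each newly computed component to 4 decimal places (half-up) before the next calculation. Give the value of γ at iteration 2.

-0.3736

Iteration 1:
  α = (12 - (1)·0.0000 - (3)·0.0000 - (4)·0.0000) / (11) = 1.0909
  β = (-8 - (-3)·0.0000 - (4)·0.0000 - (-4)·0.0000) / (15) = -0.5333
  γ = (-3 - (4)·0.0000 - (4)·0.0000 - (-3)·0.0000) / (14) = -0.2143
  δ = (0 - (-2)·0.0000 - (3)·0.0000 - (-2)·0.0000) / (11) = 0.0000
Iteration 2:
  α = (12 - (1)·-0.5333 - (3)·-0.2143 - (4)·0.0000) / (11) = 1.1978
  β = (-8 - (-3)·1.0909 - (4)·-0.2143 - (-4)·0.0000) / (15) = -0.2580
  γ = (-3 - (4)·1.0909 - (4)·-0.5333 - (-3)·0.0000) / (14) = -0.3736
  δ = (0 - (-2)·1.0909 - (3)·-0.5333 - (-2)·-0.2143) / (11) = 0.3048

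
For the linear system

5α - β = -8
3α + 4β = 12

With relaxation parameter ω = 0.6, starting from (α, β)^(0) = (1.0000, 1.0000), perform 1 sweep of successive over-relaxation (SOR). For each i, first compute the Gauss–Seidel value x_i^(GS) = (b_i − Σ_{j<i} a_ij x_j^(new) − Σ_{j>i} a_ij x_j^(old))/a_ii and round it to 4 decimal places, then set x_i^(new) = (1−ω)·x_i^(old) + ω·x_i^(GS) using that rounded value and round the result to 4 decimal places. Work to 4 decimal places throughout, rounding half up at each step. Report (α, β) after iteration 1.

Iteration 1:
  α: GS value = (-8 - (-1)·1.0000) / (5) = -1.4000;  α ← (1−ω)·1.0000 + ω·-1.4000 = -0.4400
  β: GS value = (12 - (3)·-0.4400) / (4) = 3.3300;  β ← (1−ω)·1.0000 + ω·3.3300 = 2.3980

(-0.4400, 2.3980)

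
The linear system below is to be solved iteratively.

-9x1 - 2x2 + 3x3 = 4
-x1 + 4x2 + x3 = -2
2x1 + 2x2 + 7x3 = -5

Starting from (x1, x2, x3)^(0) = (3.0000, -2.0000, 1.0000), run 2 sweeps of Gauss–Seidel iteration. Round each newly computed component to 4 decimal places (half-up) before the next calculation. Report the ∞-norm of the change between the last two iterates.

0.8359

Iteration 1:
  x1 = (4 - (-2)·-2.0000 - (3)·1.0000) / (-9) = 0.3333
  x2 = (-2 - (-1)·0.3333 - (1)·1.0000) / (4) = -0.6667
  x3 = (-5 - (2)·0.3333 - (2)·-0.6667) / (7) = -0.6190
Iteration 2:
  x1 = (4 - (-2)·-0.6667 - (3)·-0.6190) / (-9) = -0.5026
  x2 = (-2 - (-1)·-0.5026 - (1)·-0.6190) / (4) = -0.4709
  x3 = (-5 - (2)·-0.5026 - (2)·-0.4709) / (7) = -0.4361
Change: (-0.8359, 0.1958, 0.1829) → max |·| = 0.8359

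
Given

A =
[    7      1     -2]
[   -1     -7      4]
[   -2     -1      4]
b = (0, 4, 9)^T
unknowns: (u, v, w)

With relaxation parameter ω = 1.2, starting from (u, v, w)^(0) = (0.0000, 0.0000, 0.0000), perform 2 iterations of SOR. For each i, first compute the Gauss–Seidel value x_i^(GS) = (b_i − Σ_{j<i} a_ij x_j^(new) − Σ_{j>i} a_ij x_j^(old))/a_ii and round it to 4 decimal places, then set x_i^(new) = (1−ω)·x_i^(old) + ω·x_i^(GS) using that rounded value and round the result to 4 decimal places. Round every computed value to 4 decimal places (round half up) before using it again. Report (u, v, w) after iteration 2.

Iteration 1:
  u: GS value = (0 - (1)·0.0000 - (-2)·0.0000) / (7) = 0.0000;  u ← (1−ω)·0.0000 + ω·0.0000 = 0.0000
  v: GS value = (4 - (-1)·0.0000 - (4)·0.0000) / (-7) = -0.5714;  v ← (1−ω)·0.0000 + ω·-0.5714 = -0.6857
  w: GS value = (9 - (-2)·0.0000 - (-1)·-0.6857) / (4) = 2.0786;  w ← (1−ω)·0.0000 + ω·2.0786 = 2.4943
Iteration 2:
  u: GS value = (0 - (1)·-0.6857 - (-2)·2.4943) / (7) = 0.8106;  u ← (1−ω)·0.0000 + ω·0.8106 = 0.9727
  v: GS value = (4 - (-1)·0.9727 - (4)·2.4943) / (-7) = 0.7149;  v ← (1−ω)·-0.6857 + ω·0.7149 = 0.9950
  w: GS value = (9 - (-2)·0.9727 - (-1)·0.9950) / (4) = 2.9851;  w ← (1−ω)·2.4943 + ω·2.9851 = 3.0833

(0.9727, 0.9950, 3.0833)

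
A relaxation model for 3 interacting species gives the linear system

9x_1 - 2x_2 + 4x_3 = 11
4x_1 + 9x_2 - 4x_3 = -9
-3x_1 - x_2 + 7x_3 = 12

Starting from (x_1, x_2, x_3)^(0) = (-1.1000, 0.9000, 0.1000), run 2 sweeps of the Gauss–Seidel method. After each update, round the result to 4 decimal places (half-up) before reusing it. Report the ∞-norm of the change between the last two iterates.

Iteration 1:
  x_1 = (11 - (-2)·0.9000 - (4)·0.1000) / (9) = 1.3778
  x_2 = (-9 - (4)·1.3778 - (-4)·0.1000) / (9) = -1.5679
  x_3 = (12 - (-3)·1.3778 - (-1)·-1.5679) / (7) = 2.0808
Iteration 2:
  x_1 = (11 - (-2)·-1.5679 - (4)·2.0808) / (9) = -0.0510
  x_2 = (-9 - (4)·-0.0510 - (-4)·2.0808) / (9) = -0.0525
  x_3 = (12 - (-3)·-0.0510 - (-1)·-0.0525) / (7) = 1.6849
Change: (-1.4288, 1.5154, -0.3959) → max |·| = 1.5154

1.5154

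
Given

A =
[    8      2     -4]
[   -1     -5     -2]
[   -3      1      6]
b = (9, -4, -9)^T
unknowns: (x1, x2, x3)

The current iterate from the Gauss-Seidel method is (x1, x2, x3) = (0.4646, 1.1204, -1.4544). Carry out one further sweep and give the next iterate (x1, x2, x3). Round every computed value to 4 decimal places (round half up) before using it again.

One sweep:
  x1 = (9 - (2)·1.1204 - (-4)·-1.4544) / (8) = 0.1177
  x2 = (-4 - (-1)·0.1177 - (-2)·-1.4544) / (-5) = 1.3582
  x3 = (-9 - (-3)·0.1177 - (1)·1.3582) / (6) = -1.6675

(0.1177, 1.3582, -1.6675)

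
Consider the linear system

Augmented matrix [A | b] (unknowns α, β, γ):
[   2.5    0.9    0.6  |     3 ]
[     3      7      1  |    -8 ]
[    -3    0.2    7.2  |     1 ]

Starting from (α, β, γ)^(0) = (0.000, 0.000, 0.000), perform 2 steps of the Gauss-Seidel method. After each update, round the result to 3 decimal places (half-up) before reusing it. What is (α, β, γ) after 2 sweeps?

(1.632, -1.940, 0.873)

Iteration 1:
  α = (3 - (0.9)·0.000 - (0.6)·0.000) / (2.5) = 1.200
  β = (-8 - (3)·1.200 - (1)·0.000) / (7) = -1.657
  γ = (1 - (-3)·1.200 - (0.2)·-1.657) / (7.2) = 0.685
Iteration 2:
  α = (3 - (0.9)·-1.657 - (0.6)·0.685) / (2.5) = 1.632
  β = (-8 - (3)·1.632 - (1)·0.685) / (7) = -1.940
  γ = (1 - (-3)·1.632 - (0.2)·-1.940) / (7.2) = 0.873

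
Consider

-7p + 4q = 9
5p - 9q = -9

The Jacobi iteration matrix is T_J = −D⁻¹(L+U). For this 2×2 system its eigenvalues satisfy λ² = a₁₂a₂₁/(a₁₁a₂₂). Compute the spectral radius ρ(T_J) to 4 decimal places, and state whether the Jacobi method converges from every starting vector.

a₁₂a₂₁/(a₁₁a₂₂) = (4)·(5) / ((-7)·(-9)) = 0.317460
ρ = √|0.317460| = √0.317460 = 0.5634
ρ < 1, so Jacobi converges

0.5634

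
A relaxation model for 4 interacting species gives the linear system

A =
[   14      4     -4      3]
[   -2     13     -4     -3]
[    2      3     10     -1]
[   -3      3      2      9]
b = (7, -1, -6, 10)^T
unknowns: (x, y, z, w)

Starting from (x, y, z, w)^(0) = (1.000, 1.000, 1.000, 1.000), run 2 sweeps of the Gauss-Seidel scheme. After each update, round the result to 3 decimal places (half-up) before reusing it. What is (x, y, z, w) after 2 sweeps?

(-0.103, -0.035, -0.449, 1.188)

Iteration 1:
  x = (7 - (4)·1.000 - (-4)·1.000 - (3)·1.000) / (14) = 0.286
  y = (-1 - (-2)·0.286 - (-4)·1.000 - (-3)·1.000) / (13) = 0.506
  z = (-6 - (2)·0.286 - (3)·0.506 - (-1)·1.000) / (10) = -0.709
  w = (10 - (-3)·0.286 - (3)·0.506 - (2)·-0.709) / (9) = 1.195
Iteration 2:
  x = (7 - (4)·0.506 - (-4)·-0.709 - (3)·1.195) / (14) = -0.103
  y = (-1 - (-2)·-0.103 - (-4)·-0.709 - (-3)·1.195) / (13) = -0.035
  z = (-6 - (2)·-0.103 - (3)·-0.035 - (-1)·1.195) / (10) = -0.449
  w = (10 - (-3)·-0.103 - (3)·-0.035 - (2)·-0.449) / (9) = 1.188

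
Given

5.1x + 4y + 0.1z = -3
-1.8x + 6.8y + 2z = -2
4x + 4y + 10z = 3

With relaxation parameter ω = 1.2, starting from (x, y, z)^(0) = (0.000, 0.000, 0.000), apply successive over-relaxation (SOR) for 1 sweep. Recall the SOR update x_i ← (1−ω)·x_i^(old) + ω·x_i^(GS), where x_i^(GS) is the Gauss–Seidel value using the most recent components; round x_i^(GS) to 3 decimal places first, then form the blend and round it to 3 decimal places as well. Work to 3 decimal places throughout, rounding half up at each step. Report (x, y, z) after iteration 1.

Iteration 1:
  x: GS value = (-3 - (4)·0.000 - (0.1)·0.000) / (5.1) = -0.588;  x ← (1−ω)·0.000 + ω·-0.588 = -0.706
  y: GS value = (-2 - (-1.8)·-0.706 - (2)·0.000) / (6.8) = -0.481;  y ← (1−ω)·0.000 + ω·-0.481 = -0.577
  z: GS value = (3 - (4)·-0.706 - (4)·-0.577) / (10) = 0.813;  z ← (1−ω)·0.000 + ω·0.813 = 0.976

(-0.706, -0.577, 0.976)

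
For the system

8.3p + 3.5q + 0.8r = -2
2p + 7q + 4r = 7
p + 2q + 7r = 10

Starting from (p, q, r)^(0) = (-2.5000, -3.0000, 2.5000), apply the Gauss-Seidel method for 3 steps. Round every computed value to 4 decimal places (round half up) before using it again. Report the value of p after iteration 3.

Iteration 1:
  p = (-2 - (3.5)·-3.0000 - (0.8)·2.5000) / (8.3) = 0.7831
  q = (7 - (2)·0.7831 - (4)·2.5000) / (7) = -0.6523
  r = (10 - (1)·0.7831 - (2)·-0.6523) / (7) = 1.5031
Iteration 2:
  p = (-2 - (3.5)·-0.6523 - (0.8)·1.5031) / (8.3) = -0.1108
  q = (7 - (2)·-0.1108 - (4)·1.5031) / (7) = 0.1727
  r = (10 - (1)·-0.1108 - (2)·0.1727) / (7) = 1.3951
Iteration 3:
  p = (-2 - (3.5)·0.1727 - (0.8)·1.3951) / (8.3) = -0.4483
  q = (7 - (2)·-0.4483 - (4)·1.3951) / (7) = 0.3309
  r = (10 - (1)·-0.4483 - (2)·0.3309) / (7) = 1.3981

-0.4483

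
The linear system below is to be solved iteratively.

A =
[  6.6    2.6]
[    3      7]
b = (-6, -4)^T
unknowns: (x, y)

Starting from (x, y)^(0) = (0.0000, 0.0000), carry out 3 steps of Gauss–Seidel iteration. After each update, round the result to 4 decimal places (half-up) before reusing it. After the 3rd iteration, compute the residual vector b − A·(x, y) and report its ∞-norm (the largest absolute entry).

0.0137

Iteration 1:
  x = (-6 - (2.6)·0.0000) / (6.6) = -0.9091
  y = (-4 - (3)·-0.9091) / (7) = -0.1818
Iteration 2:
  x = (-6 - (2.6)·-0.1818) / (6.6) = -0.8375
  y = (-4 - (3)·-0.8375) / (7) = -0.2125
Iteration 3:
  x = (-6 - (2.6)·-0.2125) / (6.6) = -0.8254
  y = (-4 - (3)·-0.8254) / (7) = -0.2177
Residual b − A·x = (0.0137, 0.0001); ∞-norm = 0.0137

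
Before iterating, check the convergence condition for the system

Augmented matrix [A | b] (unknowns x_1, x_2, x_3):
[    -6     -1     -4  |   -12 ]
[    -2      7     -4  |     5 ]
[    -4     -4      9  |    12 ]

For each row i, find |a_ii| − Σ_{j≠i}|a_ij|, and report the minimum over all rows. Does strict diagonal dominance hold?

row 1: |-6| − (1+4) = 1
row 2: |7| − (2+4) = 1
row 3: |9| − (4+4) = 1
minimum over rows = 1 → strictly diagonally dominant (convergence guaranteed)

1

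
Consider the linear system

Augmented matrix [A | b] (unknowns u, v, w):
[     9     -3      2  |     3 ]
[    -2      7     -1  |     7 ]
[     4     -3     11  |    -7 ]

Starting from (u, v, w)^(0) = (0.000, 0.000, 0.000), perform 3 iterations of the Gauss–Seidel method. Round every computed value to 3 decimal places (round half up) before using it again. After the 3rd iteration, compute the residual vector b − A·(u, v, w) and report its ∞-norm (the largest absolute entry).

Iteration 1:
  u = (3 - (-3)·0.000 - (2)·0.000) / (9) = 0.333
  v = (7 - (-2)·0.333 - (-1)·0.000) / (7) = 1.095
  w = (-7 - (4)·0.333 - (-3)·1.095) / (11) = -0.459
Iteration 2:
  u = (3 - (-3)·1.095 - (2)·-0.459) / (9) = 0.800
  v = (7 - (-2)·0.800 - (-1)·-0.459) / (7) = 1.163
  w = (-7 - (4)·0.800 - (-3)·1.163) / (11) = -0.610
Iteration 3:
  u = (3 - (-3)·1.163 - (2)·-0.610) / (9) = 0.857
  v = (7 - (-2)·0.857 - (-1)·-0.610) / (7) = 1.158
  w = (-7 - (4)·0.857 - (-3)·1.158) / (11) = -0.632
Residual b − A·x = (0.025, -0.024, -0.002); ∞-norm = 0.025

0.025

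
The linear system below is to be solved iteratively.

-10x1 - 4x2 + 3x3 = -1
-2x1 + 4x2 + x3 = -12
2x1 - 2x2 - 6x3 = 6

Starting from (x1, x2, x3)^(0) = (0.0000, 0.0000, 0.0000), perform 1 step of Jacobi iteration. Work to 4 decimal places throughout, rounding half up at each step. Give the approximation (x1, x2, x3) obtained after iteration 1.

Iteration 1:
  x1 = (-1 - (-4)·0.0000 - (3)·0.0000) / (-10) = 0.1000
  x2 = (-12 - (-2)·0.0000 - (1)·0.0000) / (4) = -3.0000
  x3 = (6 - (2)·0.0000 - (-2)·0.0000) / (-6) = -1.0000

(0.1000, -3.0000, -1.0000)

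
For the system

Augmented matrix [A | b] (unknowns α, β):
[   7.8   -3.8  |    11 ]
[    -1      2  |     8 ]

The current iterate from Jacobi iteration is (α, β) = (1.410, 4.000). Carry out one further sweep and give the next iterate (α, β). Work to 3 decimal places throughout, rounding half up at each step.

(3.359, 4.705)

One sweep:
  α = (11 - (-3.8)·4.000) / (7.8) = 3.359
  β = (8 - (-1)·1.410) / (2) = 4.705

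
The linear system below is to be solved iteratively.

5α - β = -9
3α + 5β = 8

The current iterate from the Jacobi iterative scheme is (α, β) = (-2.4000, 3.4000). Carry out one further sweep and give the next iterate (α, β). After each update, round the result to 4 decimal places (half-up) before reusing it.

One sweep:
  α = (-9 - (-1)·3.4000) / (5) = -1.1200
  β = (8 - (3)·-2.4000) / (5) = 3.0400

(-1.1200, 3.0400)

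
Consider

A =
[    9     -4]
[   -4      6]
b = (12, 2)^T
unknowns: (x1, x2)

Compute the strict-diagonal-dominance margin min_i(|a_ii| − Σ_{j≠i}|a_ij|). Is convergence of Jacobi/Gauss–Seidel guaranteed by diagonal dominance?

row 1: |9| − (4) = 5
row 2: |6| − (4) = 2
minimum over rows = 2 → strictly diagonally dominant (convergence guaranteed)

2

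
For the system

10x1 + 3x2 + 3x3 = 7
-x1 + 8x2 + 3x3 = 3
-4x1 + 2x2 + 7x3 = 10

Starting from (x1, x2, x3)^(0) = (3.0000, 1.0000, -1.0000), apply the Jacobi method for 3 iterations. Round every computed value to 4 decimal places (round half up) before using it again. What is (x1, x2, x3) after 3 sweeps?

(0.4305, -0.2520, 1.3199)

Iteration 1:
  x1 = (7 - (3)·1.0000 - (3)·-1.0000) / (10) = 0.7000
  x2 = (3 - (-1)·3.0000 - (3)·-1.0000) / (8) = 1.1250
  x3 = (10 - (-4)·3.0000 - (2)·1.0000) / (7) = 2.8571
Iteration 2:
  x1 = (7 - (3)·1.1250 - (3)·2.8571) / (10) = -0.4946
  x2 = (3 - (-1)·0.7000 - (3)·2.8571) / (8) = -0.6089
  x3 = (10 - (-4)·0.7000 - (2)·1.1250) / (7) = 1.5071
Iteration 3:
  x1 = (7 - (3)·-0.6089 - (3)·1.5071) / (10) = 0.4305
  x2 = (3 - (-1)·-0.4946 - (3)·1.5071) / (8) = -0.2520
  x3 = (10 - (-4)·-0.4946 - (2)·-0.6089) / (7) = 1.3199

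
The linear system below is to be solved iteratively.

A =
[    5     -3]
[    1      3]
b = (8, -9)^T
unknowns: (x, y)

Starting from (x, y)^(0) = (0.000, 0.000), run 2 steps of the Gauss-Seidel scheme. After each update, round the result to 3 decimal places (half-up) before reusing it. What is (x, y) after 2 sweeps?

Iteration 1:
  x = (8 - (-3)·0.000) / (5) = 1.600
  y = (-9 - (1)·1.600) / (3) = -3.533
Iteration 2:
  x = (8 - (-3)·-3.533) / (5) = -0.520
  y = (-9 - (1)·-0.520) / (3) = -2.827

(-0.520, -2.827)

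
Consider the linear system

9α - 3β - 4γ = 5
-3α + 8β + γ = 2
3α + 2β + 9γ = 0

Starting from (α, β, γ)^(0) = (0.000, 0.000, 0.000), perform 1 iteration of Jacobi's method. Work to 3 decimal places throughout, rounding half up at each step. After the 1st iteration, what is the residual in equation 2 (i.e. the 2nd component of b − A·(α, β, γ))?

Iteration 1:
  α = (5 - (-3)·0.000 - (-4)·0.000) / (9) = 0.556
  β = (2 - (-3)·0.000 - (1)·0.000) / (8) = 0.250
  γ = (0 - (3)·0.000 - (2)·0.000) / (9) = 0.000
Residual b − A·x = (0.746, 1.668, -2.168)

1.668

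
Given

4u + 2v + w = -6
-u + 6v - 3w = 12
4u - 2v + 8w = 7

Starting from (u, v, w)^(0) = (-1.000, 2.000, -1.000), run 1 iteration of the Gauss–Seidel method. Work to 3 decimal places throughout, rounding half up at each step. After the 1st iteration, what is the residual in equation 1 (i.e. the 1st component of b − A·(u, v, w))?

Iteration 1:
  u = (-6 - (2)·2.000 - (1)·-1.000) / (4) = -2.250
  v = (12 - (-1)·-2.250 - (-3)·-1.000) / (6) = 1.125
  w = (7 - (4)·-2.250 - (-2)·1.125) / (8) = 2.281
Residual b − A·x = (-1.531, 9.843, 0.002)

-1.531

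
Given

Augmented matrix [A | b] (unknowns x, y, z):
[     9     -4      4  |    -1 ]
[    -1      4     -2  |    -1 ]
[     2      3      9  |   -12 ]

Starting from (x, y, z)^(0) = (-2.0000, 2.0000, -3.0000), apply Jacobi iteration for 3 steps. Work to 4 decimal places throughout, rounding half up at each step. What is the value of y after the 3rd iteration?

Iteration 1:
  x = (-1 - (-4)·2.0000 - (4)·-3.0000) / (9) = 2.1111
  y = (-1 - (-1)·-2.0000 - (-2)·-3.0000) / (4) = -2.2500
  z = (-12 - (2)·-2.0000 - (3)·2.0000) / (9) = -1.5556
Iteration 2:
  x = (-1 - (-4)·-2.2500 - (4)·-1.5556) / (9) = -0.4197
  y = (-1 - (-1)·2.1111 - (-2)·-1.5556) / (4) = -0.5000
  z = (-12 - (2)·2.1111 - (3)·-2.2500) / (9) = -1.0525
Iteration 3:
  x = (-1 - (-4)·-0.5000 - (4)·-1.0525) / (9) = 0.1344
  y = (-1 - (-1)·-0.4197 - (-2)·-1.0525) / (4) = -0.8812
  z = (-12 - (2)·-0.4197 - (3)·-0.5000) / (9) = -1.0734

-0.8812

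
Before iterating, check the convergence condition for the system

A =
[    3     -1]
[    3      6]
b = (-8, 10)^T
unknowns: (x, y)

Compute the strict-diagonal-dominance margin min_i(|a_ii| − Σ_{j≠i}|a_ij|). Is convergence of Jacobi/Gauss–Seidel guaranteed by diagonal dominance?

row 1: |3| − (1) = 2
row 2: |6| − (3) = 3
minimum over rows = 2 → strictly diagonally dominant (convergence guaranteed)

2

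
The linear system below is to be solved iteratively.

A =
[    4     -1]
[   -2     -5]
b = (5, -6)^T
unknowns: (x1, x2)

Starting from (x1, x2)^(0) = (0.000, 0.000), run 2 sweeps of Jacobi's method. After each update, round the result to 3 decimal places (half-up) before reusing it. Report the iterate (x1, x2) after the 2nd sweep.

Iteration 1:
  x1 = (5 - (-1)·0.000) / (4) = 1.250
  x2 = (-6 - (-2)·0.000) / (-5) = 1.200
Iteration 2:
  x1 = (5 - (-1)·1.200) / (4) = 1.550
  x2 = (-6 - (-2)·1.250) / (-5) = 0.700

(1.550, 0.700)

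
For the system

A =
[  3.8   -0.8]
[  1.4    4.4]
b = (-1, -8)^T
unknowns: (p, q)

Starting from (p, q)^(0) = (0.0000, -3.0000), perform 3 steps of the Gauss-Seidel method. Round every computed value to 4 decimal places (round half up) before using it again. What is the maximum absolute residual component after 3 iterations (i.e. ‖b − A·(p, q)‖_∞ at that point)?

Iteration 1:
  p = (-1 - (-0.8)·-3.0000) / (3.8) = -0.8947
  q = (-8 - (1.4)·-0.8947) / (4.4) = -1.5335
Iteration 2:
  p = (-1 - (-0.8)·-1.5335) / (3.8) = -0.5860
  q = (-8 - (1.4)·-0.5860) / (4.4) = -1.6317
Iteration 3:
  p = (-1 - (-0.8)·-1.6317) / (3.8) = -0.6067
  q = (-8 - (1.4)·-0.6067) / (4.4) = -1.6251
Residual b − A·x = (0.0054, -0.0002); ∞-norm = 0.0054

0.0054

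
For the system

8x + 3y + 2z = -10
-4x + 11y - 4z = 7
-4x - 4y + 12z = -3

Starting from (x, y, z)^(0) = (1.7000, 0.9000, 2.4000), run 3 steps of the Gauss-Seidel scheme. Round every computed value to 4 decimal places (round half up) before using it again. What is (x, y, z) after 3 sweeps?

(-1.0225, -0.0021, -0.5915)

Iteration 1:
  x = (-10 - (3)·0.9000 - (2)·2.4000) / (8) = -2.1875
  y = (7 - (-4)·-2.1875 - (-4)·2.4000) / (11) = 0.7136
  z = (-3 - (-4)·-2.1875 - (-4)·0.7136) / (12) = -0.7413
Iteration 2:
  x = (-10 - (3)·0.7136 - (2)·-0.7413) / (8) = -1.3323
  y = (7 - (-4)·-1.3323 - (-4)·-0.7413) / (11) = -0.1177
  z = (-3 - (-4)·-1.3323 - (-4)·-0.1177) / (12) = -0.7333
Iteration 3:
  x = (-10 - (3)·-0.1177 - (2)·-0.7333) / (8) = -1.0225
  y = (7 - (-4)·-1.0225 - (-4)·-0.7333) / (11) = -0.0021
  z = (-3 - (-4)·-1.0225 - (-4)·-0.0021) / (12) = -0.5915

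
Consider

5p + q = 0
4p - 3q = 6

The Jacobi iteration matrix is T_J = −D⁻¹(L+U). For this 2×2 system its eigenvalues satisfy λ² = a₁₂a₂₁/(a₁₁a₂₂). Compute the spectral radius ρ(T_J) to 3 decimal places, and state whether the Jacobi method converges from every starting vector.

a₁₂a₂₁/(a₁₁a₂₂) = (1)·(4) / ((5)·(-3)) = -0.266667
ρ = √|-0.266667| = √0.266667 = 0.516
ρ < 1, so Jacobi converges

0.516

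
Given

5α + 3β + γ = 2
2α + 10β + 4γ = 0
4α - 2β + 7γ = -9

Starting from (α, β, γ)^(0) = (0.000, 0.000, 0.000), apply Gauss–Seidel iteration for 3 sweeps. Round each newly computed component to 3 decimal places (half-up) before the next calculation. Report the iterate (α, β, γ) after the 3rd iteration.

(0.439, 0.546, -1.381)

Iteration 1:
  α = (2 - (3)·0.000 - (1)·0.000) / (5) = 0.400
  β = (0 - (2)·0.400 - (4)·0.000) / (10) = -0.080
  γ = (-9 - (4)·0.400 - (-2)·-0.080) / (7) = -1.537
Iteration 2:
  α = (2 - (3)·-0.080 - (1)·-1.537) / (5) = 0.755
  β = (0 - (2)·0.755 - (4)·-1.537) / (10) = 0.464
  γ = (-9 - (4)·0.755 - (-2)·0.464) / (7) = -1.585
Iteration 3:
  α = (2 - (3)·0.464 - (1)·-1.585) / (5) = 0.439
  β = (0 - (2)·0.439 - (4)·-1.585) / (10) = 0.546
  γ = (-9 - (4)·0.439 - (-2)·0.546) / (7) = -1.381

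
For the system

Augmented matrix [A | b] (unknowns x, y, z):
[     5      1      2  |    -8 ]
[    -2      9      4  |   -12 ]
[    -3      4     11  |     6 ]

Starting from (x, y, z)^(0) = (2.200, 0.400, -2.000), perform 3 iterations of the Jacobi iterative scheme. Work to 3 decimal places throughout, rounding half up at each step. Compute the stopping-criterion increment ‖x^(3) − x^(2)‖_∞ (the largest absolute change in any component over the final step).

Iteration 1:
  x = (-8 - (1)·0.400 - (2)·-2.000) / (5) = -0.880
  y = (-12 - (-2)·2.200 - (4)·-2.000) / (9) = 0.044
  z = (6 - (-3)·2.200 - (4)·0.400) / (11) = 1.000
Iteration 2:
  x = (-8 - (1)·0.044 - (2)·1.000) / (5) = -2.009
  y = (-12 - (-2)·-0.880 - (4)·1.000) / (9) = -1.973
  z = (6 - (-3)·-0.880 - (4)·0.044) / (11) = 0.289
Iteration 3:
  x = (-8 - (1)·-1.973 - (2)·0.289) / (5) = -1.321
  y = (-12 - (-2)·-2.009 - (4)·0.289) / (9) = -1.908
  z = (6 - (-3)·-2.009 - (4)·-1.973) / (11) = 0.715
Change: (0.688, 0.065, 0.426) → max |·| = 0.688

0.688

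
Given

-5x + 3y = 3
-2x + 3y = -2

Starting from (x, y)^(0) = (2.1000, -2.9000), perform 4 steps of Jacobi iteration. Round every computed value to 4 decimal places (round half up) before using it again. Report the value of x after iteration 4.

Iteration 1:
  x = (3 - (3)·-2.9000) / (-5) = -2.3400
  y = (-2 - (-2)·2.1000) / (3) = 0.7333
Iteration 2:
  x = (3 - (3)·0.7333) / (-5) = -0.1600
  y = (-2 - (-2)·-2.3400) / (3) = -2.2267
Iteration 3:
  x = (3 - (3)·-2.2267) / (-5) = -1.9360
  y = (-2 - (-2)·-0.1600) / (3) = -0.7733
Iteration 4:
  x = (3 - (3)·-0.7733) / (-5) = -1.0640
  y = (-2 - (-2)·-1.9360) / (3) = -1.9573

-1.0640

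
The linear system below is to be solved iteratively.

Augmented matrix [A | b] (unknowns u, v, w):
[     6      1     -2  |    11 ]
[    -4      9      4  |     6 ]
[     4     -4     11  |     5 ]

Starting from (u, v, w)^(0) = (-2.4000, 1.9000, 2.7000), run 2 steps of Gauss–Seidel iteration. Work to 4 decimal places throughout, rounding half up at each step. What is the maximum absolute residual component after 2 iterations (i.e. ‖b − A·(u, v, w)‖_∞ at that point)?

2.4976

Iteration 1:
  u = (11 - (1)·1.9000 - (-2)·2.7000) / (6) = 2.4167
  v = (6 - (-4)·2.4167 - (4)·2.7000) / (9) = 0.5408
  w = (5 - (4)·2.4167 - (-4)·0.5408) / (11) = -0.2276
Iteration 2:
  u = (11 - (1)·0.5408 - (-2)·-0.2276) / (6) = 1.6673
  v = (6 - (-4)·1.6673 - (4)·-0.2276) / (9) = 1.5088
  w = (5 - (4)·1.6673 - (-4)·1.5088) / (11) = 0.3969
Residual b − A·x = (0.2812, -2.4976, 0.0001); ∞-norm = 2.4976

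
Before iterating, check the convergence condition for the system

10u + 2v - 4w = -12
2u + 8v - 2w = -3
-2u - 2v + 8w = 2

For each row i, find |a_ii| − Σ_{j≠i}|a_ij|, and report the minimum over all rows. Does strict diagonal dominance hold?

row 1: |10| − (2+4) = 4
row 2: |8| − (2+2) = 4
row 3: |8| − (2+2) = 4
minimum over rows = 4 → strictly diagonally dominant (convergence guaranteed)

4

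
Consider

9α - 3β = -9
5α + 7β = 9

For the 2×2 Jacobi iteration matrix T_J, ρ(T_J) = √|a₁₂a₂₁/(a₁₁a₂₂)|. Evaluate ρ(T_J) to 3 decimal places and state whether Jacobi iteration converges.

a₁₂a₂₁/(a₁₁a₂₂) = (-3)·(5) / ((9)·(7)) = -0.238095
ρ = √|-0.238095| = √0.238095 = 0.488
ρ < 1, so Jacobi converges

0.488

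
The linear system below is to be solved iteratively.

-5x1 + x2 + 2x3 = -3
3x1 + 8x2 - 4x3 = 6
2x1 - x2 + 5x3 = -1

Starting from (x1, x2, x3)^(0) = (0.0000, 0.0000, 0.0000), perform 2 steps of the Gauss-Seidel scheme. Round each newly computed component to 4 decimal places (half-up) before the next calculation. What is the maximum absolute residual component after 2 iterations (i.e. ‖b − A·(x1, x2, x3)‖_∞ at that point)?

0.1960

Iteration 1:
  x1 = (-3 - (1)·0.0000 - (2)·0.0000) / (-5) = 0.6000
  x2 = (6 - (3)·0.6000 - (-4)·0.0000) / (8) = 0.5250
  x3 = (-1 - (2)·0.6000 - (-1)·0.5250) / (5) = -0.3350
Iteration 2:
  x1 = (-3 - (1)·0.5250 - (2)·-0.3350) / (-5) = 0.5710
  x2 = (6 - (3)·0.5710 - (-4)·-0.3350) / (8) = 0.3684
  x3 = (-1 - (2)·0.5710 - (-1)·0.3684) / (5) = -0.3547
Residual b − A·x = (0.1960, -0.0790, -0.0001); ∞-norm = 0.1960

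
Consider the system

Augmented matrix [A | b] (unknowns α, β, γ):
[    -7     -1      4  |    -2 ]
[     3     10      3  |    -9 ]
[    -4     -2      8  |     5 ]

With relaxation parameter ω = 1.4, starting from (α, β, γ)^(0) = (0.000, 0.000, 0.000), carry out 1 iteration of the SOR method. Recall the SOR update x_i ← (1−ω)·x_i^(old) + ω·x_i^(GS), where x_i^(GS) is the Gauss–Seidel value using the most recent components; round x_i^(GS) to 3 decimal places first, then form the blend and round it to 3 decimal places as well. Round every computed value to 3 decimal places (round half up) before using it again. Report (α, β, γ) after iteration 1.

Iteration 1:
  α: GS value = (-2 - (-1)·0.000 - (4)·0.000) / (-7) = 0.286;  α ← (1−ω)·0.000 + ω·0.286 = 0.400
  β: GS value = (-9 - (3)·0.400 - (3)·0.000) / (10) = -1.020;  β ← (1−ω)·0.000 + ω·-1.020 = -1.428
  γ: GS value = (5 - (-4)·0.400 - (-2)·-1.428) / (8) = 0.468;  γ ← (1−ω)·0.000 + ω·0.468 = 0.655

(0.400, -1.428, 0.655)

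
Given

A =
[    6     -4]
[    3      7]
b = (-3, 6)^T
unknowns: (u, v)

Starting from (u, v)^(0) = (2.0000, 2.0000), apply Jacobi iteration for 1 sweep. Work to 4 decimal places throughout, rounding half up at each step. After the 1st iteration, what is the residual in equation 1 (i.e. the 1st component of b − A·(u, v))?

Iteration 1:
  u = (-3 - (-4)·2.0000) / (6) = 0.8333
  v = (6 - (3)·2.0000) / (7) = 0.0000
Residual b − A·x = (-7.9998, 3.5001)

-7.9998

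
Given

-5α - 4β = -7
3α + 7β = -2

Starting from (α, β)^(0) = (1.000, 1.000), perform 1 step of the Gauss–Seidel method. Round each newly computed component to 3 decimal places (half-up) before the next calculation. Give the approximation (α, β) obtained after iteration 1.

(0.600, -0.543)

Iteration 1:
  α = (-7 - (-4)·1.000) / (-5) = 0.600
  β = (-2 - (3)·0.600) / (7) = -0.543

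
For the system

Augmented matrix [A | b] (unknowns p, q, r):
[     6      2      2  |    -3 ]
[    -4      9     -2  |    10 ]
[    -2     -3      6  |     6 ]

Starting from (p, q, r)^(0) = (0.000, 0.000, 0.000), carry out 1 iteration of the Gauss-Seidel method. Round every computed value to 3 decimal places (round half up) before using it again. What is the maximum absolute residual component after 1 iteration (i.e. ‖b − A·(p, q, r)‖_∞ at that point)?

4.334

Iteration 1:
  p = (-3 - (2)·0.000 - (2)·0.000) / (6) = -0.500
  q = (10 - (-4)·-0.500 - (-2)·0.000) / (9) = 0.889
  r = (6 - (-2)·-0.500 - (-3)·0.889) / (6) = 1.278
Residual b − A·x = (-4.334, 2.555, -0.001); ∞-norm = 4.334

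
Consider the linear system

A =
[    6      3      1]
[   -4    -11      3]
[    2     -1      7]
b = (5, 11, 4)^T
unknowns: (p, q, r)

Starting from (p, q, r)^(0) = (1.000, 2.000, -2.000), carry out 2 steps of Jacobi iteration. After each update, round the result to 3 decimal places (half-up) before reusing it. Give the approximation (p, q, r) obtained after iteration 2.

(1.693, -0.905, 0.251)

Iteration 1:
  p = (5 - (3)·2.000 - (1)·-2.000) / (6) = 0.167
  q = (11 - (-4)·1.000 - (3)·-2.000) / (-11) = -1.909
  r = (4 - (2)·1.000 - (-1)·2.000) / (7) = 0.571
Iteration 2:
  p = (5 - (3)·-1.909 - (1)·0.571) / (6) = 1.693
  q = (11 - (-4)·0.167 - (3)·0.571) / (-11) = -0.905
  r = (4 - (2)·0.167 - (-1)·-1.909) / (7) = 0.251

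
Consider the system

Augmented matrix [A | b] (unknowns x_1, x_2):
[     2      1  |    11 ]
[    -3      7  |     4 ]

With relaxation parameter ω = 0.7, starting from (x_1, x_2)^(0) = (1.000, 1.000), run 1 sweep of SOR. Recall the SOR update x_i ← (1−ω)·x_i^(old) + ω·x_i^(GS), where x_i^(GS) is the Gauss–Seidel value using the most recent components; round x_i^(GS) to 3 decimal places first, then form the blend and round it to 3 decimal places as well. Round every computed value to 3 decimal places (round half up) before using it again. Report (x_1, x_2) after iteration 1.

Iteration 1:
  x_1: GS value = (11 - (1)·1.000) / (2) = 5.000;  x_1 ← (1−ω)·1.000 + ω·5.000 = 3.800
  x_2: GS value = (4 - (-3)·3.800) / (7) = 2.200;  x_2 ← (1−ω)·1.000 + ω·2.200 = 1.840

(3.800, 1.840)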